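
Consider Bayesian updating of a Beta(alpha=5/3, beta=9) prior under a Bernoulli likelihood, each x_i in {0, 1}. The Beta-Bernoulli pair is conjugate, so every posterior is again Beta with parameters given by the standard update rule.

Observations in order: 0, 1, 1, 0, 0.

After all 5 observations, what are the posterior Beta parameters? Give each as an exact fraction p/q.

alpha=11/3, beta=12

obs 1: x=0 → posterior Beta(5/3, 10)
obs 2: x=1 → posterior Beta(8/3, 10)
obs 3: x=1 → posterior Beta(11/3, 10)
obs 4: x=0 → posterior Beta(11/3, 11)
obs 5: x=0 → posterior Beta(11/3, 12)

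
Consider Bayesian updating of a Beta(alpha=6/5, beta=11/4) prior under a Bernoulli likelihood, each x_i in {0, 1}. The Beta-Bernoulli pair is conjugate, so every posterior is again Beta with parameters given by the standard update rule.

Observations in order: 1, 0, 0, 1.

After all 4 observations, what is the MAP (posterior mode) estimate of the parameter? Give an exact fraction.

44/119

obs 1: x=1 → posterior Beta(11/5, 11/4)
obs 2: x=0 → posterior Beta(11/5, 15/4)
obs 3: x=0 → posterior Beta(11/5, 19/4)
obs 4: x=1 → posterior Beta(16/5, 19/4)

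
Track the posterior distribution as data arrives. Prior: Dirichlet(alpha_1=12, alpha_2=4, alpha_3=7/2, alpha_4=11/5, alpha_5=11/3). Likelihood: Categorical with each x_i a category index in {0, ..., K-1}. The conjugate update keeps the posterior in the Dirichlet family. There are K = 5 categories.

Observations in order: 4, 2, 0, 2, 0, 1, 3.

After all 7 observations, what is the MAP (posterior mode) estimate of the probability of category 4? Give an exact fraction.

obs 1: x=4 → posterior Dirichlet(12, 4, 7/2, 11/5, 14/3)
obs 2: x=2 → posterior Dirichlet(12, 4, 9/2, 11/5, 14/3)
obs 3: x=0 → posterior Dirichlet(13, 4, 9/2, 11/5, 14/3)
obs 4: x=2 → posterior Dirichlet(13, 4, 11/2, 11/5, 14/3)
obs 5: x=0 → posterior Dirichlet(14, 4, 11/2, 11/5, 14/3)
obs 6: x=1 → posterior Dirichlet(14, 5, 11/2, 11/5, 14/3)
obs 7: x=3 → posterior Dirichlet(14, 5, 11/2, 16/5, 14/3)

110/821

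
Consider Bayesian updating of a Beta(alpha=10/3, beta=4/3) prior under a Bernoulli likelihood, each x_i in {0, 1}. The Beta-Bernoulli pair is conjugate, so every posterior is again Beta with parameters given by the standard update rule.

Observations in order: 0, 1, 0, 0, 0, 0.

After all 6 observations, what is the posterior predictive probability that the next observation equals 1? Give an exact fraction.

obs 1: x=0 → posterior Beta(10/3, 7/3)
obs 2: x=1 → posterior Beta(13/3, 7/3)
obs 3: x=0 → posterior Beta(13/3, 10/3)
obs 4: x=0 → posterior Beta(13/3, 13/3)
obs 5: x=0 → posterior Beta(13/3, 16/3)
obs 6: x=0 → posterior Beta(13/3, 19/3)

13/32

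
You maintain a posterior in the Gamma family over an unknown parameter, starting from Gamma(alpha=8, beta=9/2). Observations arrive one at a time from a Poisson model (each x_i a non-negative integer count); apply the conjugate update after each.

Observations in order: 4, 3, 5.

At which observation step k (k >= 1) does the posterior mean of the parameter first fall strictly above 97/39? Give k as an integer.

k = 3

obs 1: x=4 → posterior Gamma(12, 11/2)
obs 2: x=3 → posterior Gamma(15, 13/2)
obs 3: x=5 → posterior Gamma(20, 15/2)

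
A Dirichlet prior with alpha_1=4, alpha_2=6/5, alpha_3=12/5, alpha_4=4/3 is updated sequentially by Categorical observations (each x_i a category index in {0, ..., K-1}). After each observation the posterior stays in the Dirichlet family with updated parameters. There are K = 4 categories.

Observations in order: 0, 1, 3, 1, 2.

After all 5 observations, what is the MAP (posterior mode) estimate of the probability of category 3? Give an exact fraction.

obs 1: x=0 → posterior Dirichlet(5, 6/5, 12/5, 4/3)
obs 2: x=1 → posterior Dirichlet(5, 11/5, 12/5, 4/3)
obs 3: x=3 → posterior Dirichlet(5, 11/5, 12/5, 7/3)
obs 4: x=1 → posterior Dirichlet(5, 16/5, 12/5, 7/3)
obs 5: x=2 → posterior Dirichlet(5, 16/5, 17/5, 7/3)

20/149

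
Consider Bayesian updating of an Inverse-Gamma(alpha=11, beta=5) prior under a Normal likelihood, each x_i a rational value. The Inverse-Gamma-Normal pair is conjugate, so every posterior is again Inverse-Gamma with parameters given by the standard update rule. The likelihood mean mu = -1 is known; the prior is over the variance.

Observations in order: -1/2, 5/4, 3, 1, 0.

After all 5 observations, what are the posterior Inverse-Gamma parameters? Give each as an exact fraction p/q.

obs 1: x=-1/2 → posterior Inverse-Gamma(23/2, 41/8)
obs 2: x=5/4 → posterior Inverse-Gamma(12, 245/32)
obs 3: x=3 → posterior Inverse-Gamma(25/2, 501/32)
obs 4: x=1 → posterior Inverse-Gamma(13, 565/32)
obs 5: x=0 → posterior Inverse-Gamma(27/2, 581/32)

alpha=27/2, beta=581/32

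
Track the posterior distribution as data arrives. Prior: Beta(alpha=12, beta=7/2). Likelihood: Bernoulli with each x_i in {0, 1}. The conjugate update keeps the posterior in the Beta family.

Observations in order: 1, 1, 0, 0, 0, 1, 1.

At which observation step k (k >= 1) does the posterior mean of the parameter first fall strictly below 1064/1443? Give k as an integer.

k = 4

obs 1: x=1 → posterior Beta(13, 7/2)
obs 2: x=1 → posterior Beta(14, 7/2)
obs 3: x=0 → posterior Beta(14, 9/2)
obs 4: x=0 → posterior Beta(14, 11/2)
obs 5: x=0 → posterior Beta(14, 13/2)
obs 6: x=1 → posterior Beta(15, 13/2)
obs 7: x=1 → posterior Beta(16, 13/2)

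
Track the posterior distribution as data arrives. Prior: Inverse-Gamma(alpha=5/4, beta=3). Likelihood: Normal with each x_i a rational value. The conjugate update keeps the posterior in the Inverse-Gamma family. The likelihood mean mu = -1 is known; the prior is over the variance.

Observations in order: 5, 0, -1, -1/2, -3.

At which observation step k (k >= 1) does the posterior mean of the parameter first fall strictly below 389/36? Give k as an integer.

k = 4

obs 1: x=5 → posterior Inverse-Gamma(7/4, 21)
obs 2: x=0 → posterior Inverse-Gamma(9/4, 43/2)
obs 3: x=-1 → posterior Inverse-Gamma(11/4, 43/2)
obs 4: x=-1/2 → posterior Inverse-Gamma(13/4, 173/8)
obs 5: x=-3 → posterior Inverse-Gamma(15/4, 189/8)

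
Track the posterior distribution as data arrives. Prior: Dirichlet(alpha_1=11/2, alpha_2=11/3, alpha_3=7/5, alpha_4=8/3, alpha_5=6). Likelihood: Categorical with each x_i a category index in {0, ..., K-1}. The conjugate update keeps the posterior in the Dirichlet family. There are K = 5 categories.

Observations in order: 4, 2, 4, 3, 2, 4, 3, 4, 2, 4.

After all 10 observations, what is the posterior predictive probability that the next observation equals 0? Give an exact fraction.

165/877

obs 1: x=4 → posterior Dirichlet(11/2, 11/3, 7/5, 8/3, 7)
obs 2: x=2 → posterior Dirichlet(11/2, 11/3, 12/5, 8/3, 7)
obs 3: x=4 → posterior Dirichlet(11/2, 11/3, 12/5, 8/3, 8)
obs 4: x=3 → posterior Dirichlet(11/2, 11/3, 12/5, 11/3, 8)
obs 5: x=2 → posterior Dirichlet(11/2, 11/3, 17/5, 11/3, 8)
obs 6: x=4 → posterior Dirichlet(11/2, 11/3, 17/5, 11/3, 9)
obs 7: x=3 → posterior Dirichlet(11/2, 11/3, 17/5, 14/3, 9)
obs 8: x=4 → posterior Dirichlet(11/2, 11/3, 17/5, 14/3, 10)
obs 9: x=2 → posterior Dirichlet(11/2, 11/3, 22/5, 14/3, 10)
obs 10: x=4 → posterior Dirichlet(11/2, 11/3, 22/5, 14/3, 11)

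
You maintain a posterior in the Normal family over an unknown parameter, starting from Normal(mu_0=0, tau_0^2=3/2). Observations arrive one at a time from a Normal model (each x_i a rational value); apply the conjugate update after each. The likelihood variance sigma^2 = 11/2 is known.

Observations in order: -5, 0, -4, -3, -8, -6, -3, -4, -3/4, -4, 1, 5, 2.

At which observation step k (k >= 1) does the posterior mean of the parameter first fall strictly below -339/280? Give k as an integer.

obs 1: x=-5 → posterior Normal(-15/14, 33/28)
obs 2: x=0 → posterior Normal(-15/17, 33/34)
obs 3: x=-4 → posterior Normal(-27/20, 33/40)
obs 4: x=-3 → posterior Normal(-36/23, 33/46)
obs 5: x=-8 → posterior Normal(-30/13, 33/52)
obs 6: x=-6 → posterior Normal(-78/29, 33/58)
obs 7: x=-3 → posterior Normal(-87/32, 33/64)
obs 8: x=-4 → posterior Normal(-99/35, 33/70)
obs 9: x=-3/4 → posterior Normal(-405/152, 33/76)
obs 10: x=-4 → posterior Normal(-453/164, 33/82)
obs 11: x=1 → posterior Normal(-441/176, 3/8)
obs 12: x=5 → posterior Normal(-381/188, 33/94)
obs 13: x=2 → posterior Normal(-357/200, 33/100)

k = 3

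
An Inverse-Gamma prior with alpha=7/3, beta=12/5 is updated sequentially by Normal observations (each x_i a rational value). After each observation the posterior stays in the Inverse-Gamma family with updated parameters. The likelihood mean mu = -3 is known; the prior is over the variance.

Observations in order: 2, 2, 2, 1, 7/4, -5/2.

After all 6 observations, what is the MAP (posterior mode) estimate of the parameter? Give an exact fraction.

28467/3040

obs 1: x=2 → posterior Inverse-Gamma(17/6, 149/10)
obs 2: x=2 → posterior Inverse-Gamma(10/3, 137/5)
obs 3: x=2 → posterior Inverse-Gamma(23/6, 399/10)
obs 4: x=1 → posterior Inverse-Gamma(13/3, 479/10)
obs 5: x=7/4 → posterior Inverse-Gamma(29/6, 9469/160)
obs 6: x=-5/2 → posterior Inverse-Gamma(16/3, 9489/160)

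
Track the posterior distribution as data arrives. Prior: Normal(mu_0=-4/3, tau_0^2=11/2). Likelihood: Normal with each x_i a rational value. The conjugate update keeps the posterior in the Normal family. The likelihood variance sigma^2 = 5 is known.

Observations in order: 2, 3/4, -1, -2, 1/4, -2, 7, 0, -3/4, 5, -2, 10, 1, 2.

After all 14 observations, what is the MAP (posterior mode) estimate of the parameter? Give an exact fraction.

obs 1: x=2 → posterior Normal(26/63, 55/21)
obs 2: x=3/4 → posterior Normal(203/384, 55/32)
obs 3: x=-1 → posterior Normal(71/516, 55/43)
obs 4: x=-2 → posterior Normal(-193/648, 55/54)
obs 5: x=1/4 → posterior Normal(-8/39, 11/13)
obs 6: x=-2 → posterior Normal(-53/114, 55/76)
obs 7: x=7 → posterior Normal(125/261, 55/87)
obs 8: x=0 → posterior Normal(125/294, 55/98)
obs 9: x=-3/4 → posterior Normal(401/1308, 55/109)
obs 10: x=5 → posterior Normal(1061/1440, 11/24)
obs 11: x=-2 → posterior Normal(797/1572, 55/131)
obs 12: x=10 → posterior Normal(2117/1704, 55/142)
obs 13: x=1 → posterior Normal(2249/1836, 55/153)
obs 14: x=2 → posterior Normal(2513/1968, 55/164)

2513/1968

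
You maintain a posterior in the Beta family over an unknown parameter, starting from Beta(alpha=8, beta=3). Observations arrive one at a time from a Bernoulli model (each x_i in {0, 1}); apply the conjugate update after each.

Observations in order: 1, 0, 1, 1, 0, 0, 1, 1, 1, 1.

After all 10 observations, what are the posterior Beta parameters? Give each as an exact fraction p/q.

alpha=15, beta=6

obs 1: x=1 → posterior Beta(9, 3)
obs 2: x=0 → posterior Beta(9, 4)
obs 3: x=1 → posterior Beta(10, 4)
obs 4: x=1 → posterior Beta(11, 4)
obs 5: x=0 → posterior Beta(11, 5)
obs 6: x=0 → posterior Beta(11, 6)
obs 7: x=1 → posterior Beta(12, 6)
obs 8: x=1 → posterior Beta(13, 6)
obs 9: x=1 → posterior Beta(14, 6)
obs 10: x=1 → posterior Beta(15, 6)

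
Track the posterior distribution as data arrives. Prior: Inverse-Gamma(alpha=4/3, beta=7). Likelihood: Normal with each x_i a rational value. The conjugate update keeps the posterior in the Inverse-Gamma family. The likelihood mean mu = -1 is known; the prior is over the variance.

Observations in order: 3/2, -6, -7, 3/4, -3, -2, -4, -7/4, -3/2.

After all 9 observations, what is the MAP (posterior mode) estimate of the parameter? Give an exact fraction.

2379/328

obs 1: x=3/2 → posterior Inverse-Gamma(11/6, 81/8)
obs 2: x=-6 → posterior Inverse-Gamma(7/3, 181/8)
obs 3: x=-7 → posterior Inverse-Gamma(17/6, 325/8)
obs 4: x=3/4 → posterior Inverse-Gamma(10/3, 1349/32)
obs 5: x=-3 → posterior Inverse-Gamma(23/6, 1413/32)
obs 6: x=-2 → posterior Inverse-Gamma(13/3, 1429/32)
obs 7: x=-4 → posterior Inverse-Gamma(29/6, 1573/32)
obs 8: x=-7/4 → posterior Inverse-Gamma(16/3, 791/16)
obs 9: x=-3/2 → posterior Inverse-Gamma(35/6, 793/16)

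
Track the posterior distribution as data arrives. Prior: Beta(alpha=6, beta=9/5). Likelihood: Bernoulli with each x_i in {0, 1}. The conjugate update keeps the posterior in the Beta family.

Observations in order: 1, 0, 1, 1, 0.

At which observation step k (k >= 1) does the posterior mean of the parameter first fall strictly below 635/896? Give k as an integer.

obs 1: x=1 → posterior Beta(7, 9/5)
obs 2: x=0 → posterior Beta(7, 14/5)
obs 3: x=1 → posterior Beta(8, 14/5)
obs 4: x=1 → posterior Beta(9, 14/5)
obs 5: x=0 → posterior Beta(9, 19/5)

k = 5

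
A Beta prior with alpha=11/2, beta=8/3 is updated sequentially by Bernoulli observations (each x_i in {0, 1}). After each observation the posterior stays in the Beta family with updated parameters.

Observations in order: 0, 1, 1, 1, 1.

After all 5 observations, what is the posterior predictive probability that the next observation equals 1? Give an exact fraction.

57/79

obs 1: x=0 → posterior Beta(11/2, 11/3)
obs 2: x=1 → posterior Beta(13/2, 11/3)
obs 3: x=1 → posterior Beta(15/2, 11/3)
obs 4: x=1 → posterior Beta(17/2, 11/3)
obs 5: x=1 → posterior Beta(19/2, 11/3)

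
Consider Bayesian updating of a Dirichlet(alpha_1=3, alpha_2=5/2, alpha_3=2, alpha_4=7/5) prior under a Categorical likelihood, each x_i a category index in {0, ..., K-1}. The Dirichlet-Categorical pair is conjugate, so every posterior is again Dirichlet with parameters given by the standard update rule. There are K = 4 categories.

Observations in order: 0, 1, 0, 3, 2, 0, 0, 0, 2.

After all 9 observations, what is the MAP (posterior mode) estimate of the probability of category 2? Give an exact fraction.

30/139

obs 1: x=0 → posterior Dirichlet(4, 5/2, 2, 7/5)
obs 2: x=1 → posterior Dirichlet(4, 7/2, 2, 7/5)
obs 3: x=0 → posterior Dirichlet(5, 7/2, 2, 7/5)
obs 4: x=3 → posterior Dirichlet(5, 7/2, 2, 12/5)
obs 5: x=2 → posterior Dirichlet(5, 7/2, 3, 12/5)
obs 6: x=0 → posterior Dirichlet(6, 7/2, 3, 12/5)
obs 7: x=0 → posterior Dirichlet(7, 7/2, 3, 12/5)
obs 8: x=0 → posterior Dirichlet(8, 7/2, 3, 12/5)
obs 9: x=2 → posterior Dirichlet(8, 7/2, 4, 12/5)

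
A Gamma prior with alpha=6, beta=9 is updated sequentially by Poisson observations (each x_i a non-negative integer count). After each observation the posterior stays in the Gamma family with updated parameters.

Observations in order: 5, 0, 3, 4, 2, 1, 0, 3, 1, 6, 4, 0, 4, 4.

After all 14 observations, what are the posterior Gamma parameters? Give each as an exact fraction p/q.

alpha=43, beta=23

obs 1: x=5 → posterior Gamma(11, 10)
obs 2: x=0 → posterior Gamma(11, 11)
obs 3: x=3 → posterior Gamma(14, 12)
obs 4: x=4 → posterior Gamma(18, 13)
obs 5: x=2 → posterior Gamma(20, 14)
obs 6: x=1 → posterior Gamma(21, 15)
obs 7: x=0 → posterior Gamma(21, 16)
obs 8: x=3 → posterior Gamma(24, 17)
obs 9: x=1 → posterior Gamma(25, 18)
obs 10: x=6 → posterior Gamma(31, 19)
obs 11: x=4 → posterior Gamma(35, 20)
obs 12: x=0 → posterior Gamma(35, 21)
obs 13: x=4 → posterior Gamma(39, 22)
obs 14: x=4 → posterior Gamma(43, 23)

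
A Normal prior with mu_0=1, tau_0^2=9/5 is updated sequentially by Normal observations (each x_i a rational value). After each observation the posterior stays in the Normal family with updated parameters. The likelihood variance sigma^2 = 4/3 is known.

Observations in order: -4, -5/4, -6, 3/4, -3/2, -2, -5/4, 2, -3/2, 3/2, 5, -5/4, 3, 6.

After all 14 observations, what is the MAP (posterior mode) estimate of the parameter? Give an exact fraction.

obs 1: x=-4 → posterior Normal(-88/47, 36/47)
obs 2: x=-5/4 → posterior Normal(-487/296, 18/37)
obs 3: x=-6 → posterior Normal(-1135/404, 36/101)
obs 4: x=3/4 → posterior Normal(-527/256, 9/32)
obs 5: x=-3/2 → posterior Normal(-304/155, 36/155)
obs 6: x=-2 → posterior Normal(-179/91, 18/91)
obs 7: x=-5/4 → posterior Normal(-1567/836, 36/209)
obs 8: x=2 → posterior Normal(-1351/944, 9/59)
obs 9: x=-3/2 → posterior Normal(-1513/1052, 36/263)
obs 10: x=3/2 → posterior Normal(-1351/1160, 18/145)
obs 11: x=5 → posterior Normal(-811/1268, 36/317)
obs 12: x=-5/4 → posterior Normal(-11/16, 9/86)
obs 13: x=3 → posterior Normal(-311/742, 36/371)
obs 14: x=6 → posterior Normal(13/796, 18/199)

13/796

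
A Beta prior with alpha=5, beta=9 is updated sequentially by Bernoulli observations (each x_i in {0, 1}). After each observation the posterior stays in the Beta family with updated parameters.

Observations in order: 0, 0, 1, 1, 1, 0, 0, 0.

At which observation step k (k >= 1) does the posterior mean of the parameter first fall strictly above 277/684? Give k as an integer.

k = 5

obs 1: x=0 → posterior Beta(5, 10)
obs 2: x=0 → posterior Beta(5, 11)
obs 3: x=1 → posterior Beta(6, 11)
obs 4: x=1 → posterior Beta(7, 11)
obs 5: x=1 → posterior Beta(8, 11)
obs 6: x=0 → posterior Beta(8, 12)
obs 7: x=0 → posterior Beta(8, 13)
obs 8: x=0 → posterior Beta(8, 14)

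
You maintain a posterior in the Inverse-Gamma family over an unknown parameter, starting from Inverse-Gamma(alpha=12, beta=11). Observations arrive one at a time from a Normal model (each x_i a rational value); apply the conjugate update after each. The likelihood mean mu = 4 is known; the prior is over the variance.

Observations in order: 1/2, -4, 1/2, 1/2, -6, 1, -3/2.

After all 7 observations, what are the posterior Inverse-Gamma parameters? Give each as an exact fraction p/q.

obs 1: x=1/2 → posterior Inverse-Gamma(25/2, 137/8)
obs 2: x=-4 → posterior Inverse-Gamma(13, 393/8)
obs 3: x=1/2 → posterior Inverse-Gamma(27/2, 221/4)
obs 4: x=1/2 → posterior Inverse-Gamma(14, 491/8)
obs 5: x=-6 → posterior Inverse-Gamma(29/2, 891/8)
obs 6: x=1 → posterior Inverse-Gamma(15, 927/8)
obs 7: x=-3/2 → posterior Inverse-Gamma(31/2, 131)

alpha=31/2, beta=131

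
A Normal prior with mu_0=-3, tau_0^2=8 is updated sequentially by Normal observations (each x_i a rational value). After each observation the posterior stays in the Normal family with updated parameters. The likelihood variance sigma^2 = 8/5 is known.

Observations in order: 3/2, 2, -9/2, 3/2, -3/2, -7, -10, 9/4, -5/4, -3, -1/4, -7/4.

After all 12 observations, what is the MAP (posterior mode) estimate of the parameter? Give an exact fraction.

-113/61

obs 1: x=3/2 → posterior Normal(3/4, 4/3)
obs 2: x=2 → posterior Normal(29/22, 8/11)
obs 3: x=-9/2 → posterior Normal(-1/2, 1/2)
obs 4: x=3/2 → posterior Normal(-1/42, 8/21)
obs 5: x=-3/2 → posterior Normal(-4/13, 4/13)
obs 6: x=-7 → posterior Normal(-43/31, 8/31)
obs 7: x=-10 → posterior Normal(-31/12, 2/9)
obs 8: x=9/4 → posterior Normal(-327/164, 8/41)
obs 9: x=-5/4 → posterior Normal(-44/23, 4/23)
obs 10: x=-3 → posterior Normal(-103/51, 8/51)
obs 11: x=-1/4 → posterior Normal(-417/224, 1/7)
obs 12: x=-7/4 → posterior Normal(-113/61, 8/61)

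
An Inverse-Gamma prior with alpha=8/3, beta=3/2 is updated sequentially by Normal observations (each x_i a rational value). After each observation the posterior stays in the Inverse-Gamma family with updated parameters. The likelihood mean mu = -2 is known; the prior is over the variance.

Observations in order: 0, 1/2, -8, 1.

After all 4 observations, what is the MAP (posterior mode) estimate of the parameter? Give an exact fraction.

obs 1: x=0 → posterior Inverse-Gamma(19/6, 7/2)
obs 2: x=1/2 → posterior Inverse-Gamma(11/3, 53/8)
obs 3: x=-8 → posterior Inverse-Gamma(25/6, 197/8)
obs 4: x=1 → posterior Inverse-Gamma(14/3, 233/8)

699/136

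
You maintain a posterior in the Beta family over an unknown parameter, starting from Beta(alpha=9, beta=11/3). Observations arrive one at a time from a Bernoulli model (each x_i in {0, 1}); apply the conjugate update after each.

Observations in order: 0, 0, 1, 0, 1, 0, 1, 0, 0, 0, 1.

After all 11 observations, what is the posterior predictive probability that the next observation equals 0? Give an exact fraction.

32/71

obs 1: x=0 → posterior Beta(9, 14/3)
obs 2: x=0 → posterior Beta(9, 17/3)
obs 3: x=1 → posterior Beta(10, 17/3)
obs 4: x=0 → posterior Beta(10, 20/3)
obs 5: x=1 → posterior Beta(11, 20/3)
obs 6: x=0 → posterior Beta(11, 23/3)
obs 7: x=1 → posterior Beta(12, 23/3)
obs 8: x=0 → posterior Beta(12, 26/3)
obs 9: x=0 → posterior Beta(12, 29/3)
obs 10: x=0 → posterior Beta(12, 32/3)
obs 11: x=1 → posterior Beta(13, 32/3)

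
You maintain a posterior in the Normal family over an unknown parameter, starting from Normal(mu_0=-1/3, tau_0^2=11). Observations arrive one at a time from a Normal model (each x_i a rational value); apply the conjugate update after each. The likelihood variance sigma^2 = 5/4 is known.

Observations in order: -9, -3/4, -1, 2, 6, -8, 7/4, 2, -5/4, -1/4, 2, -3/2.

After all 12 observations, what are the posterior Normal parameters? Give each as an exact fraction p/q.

obs 1: x=-9 → posterior Normal(-1193/147, 55/49)
obs 2: x=-3/4 → posterior Normal(-1292/279, 55/93)
obs 3: x=-1 → posterior Normal(-1424/411, 55/137)
obs 4: x=2 → posterior Normal(-1160/543, 55/181)
obs 5: x=6 → posterior Normal(-368/675, 11/45)
obs 6: x=-8 → posterior Normal(-1424/807, 55/269)
obs 7: x=7/4 → posterior Normal(-1193/939, 55/313)
obs 8: x=2 → posterior Normal(-929/1071, 55/357)
obs 9: x=-5/4 → posterior Normal(-1094/1203, 55/401)
obs 10: x=-1/4 → posterior Normal(-1127/1335, 11/89)
obs 11: x=2 → posterior Normal(-863/1467, 55/489)
obs 12: x=-3/2 → posterior Normal(-1061/1599, 55/533)

mu_0=-1061/1599, tau_0^2=55/533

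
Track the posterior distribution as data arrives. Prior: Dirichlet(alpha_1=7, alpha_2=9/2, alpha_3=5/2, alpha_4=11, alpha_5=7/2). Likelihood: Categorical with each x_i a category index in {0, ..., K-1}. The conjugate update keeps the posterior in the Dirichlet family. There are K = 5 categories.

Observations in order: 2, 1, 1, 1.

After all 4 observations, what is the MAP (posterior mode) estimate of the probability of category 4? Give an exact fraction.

obs 1: x=2 → posterior Dirichlet(7, 9/2, 7/2, 11, 7/2)
obs 2: x=1 → posterior Dirichlet(7, 11/2, 7/2, 11, 7/2)
obs 3: x=1 → posterior Dirichlet(7, 13/2, 7/2, 11, 7/2)
obs 4: x=1 → posterior Dirichlet(7, 15/2, 7/2, 11, 7/2)

1/11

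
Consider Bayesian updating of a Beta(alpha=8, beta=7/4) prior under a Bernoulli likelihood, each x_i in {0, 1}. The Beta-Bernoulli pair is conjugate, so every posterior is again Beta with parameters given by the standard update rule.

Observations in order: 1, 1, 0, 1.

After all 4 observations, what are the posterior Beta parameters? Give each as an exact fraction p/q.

obs 1: x=1 → posterior Beta(9, 7/4)
obs 2: x=1 → posterior Beta(10, 7/4)
obs 3: x=0 → posterior Beta(10, 11/4)
obs 4: x=1 → posterior Beta(11, 11/4)

alpha=11, beta=11/4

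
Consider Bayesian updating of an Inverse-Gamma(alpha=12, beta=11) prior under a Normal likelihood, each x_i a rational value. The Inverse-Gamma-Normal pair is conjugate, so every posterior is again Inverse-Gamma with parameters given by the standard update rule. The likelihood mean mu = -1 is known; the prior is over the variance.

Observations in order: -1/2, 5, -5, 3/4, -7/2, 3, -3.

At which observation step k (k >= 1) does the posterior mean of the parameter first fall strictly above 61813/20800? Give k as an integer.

obs 1: x=-1/2 → posterior Inverse-Gamma(25/2, 89/8)
obs 2: x=5 → posterior Inverse-Gamma(13, 233/8)
obs 3: x=-5 → posterior Inverse-Gamma(27/2, 297/8)
obs 4: x=3/4 → posterior Inverse-Gamma(14, 1237/32)
obs 5: x=-7/2 → posterior Inverse-Gamma(29/2, 1337/32)
obs 6: x=3 → posterior Inverse-Gamma(15, 1593/32)
obs 7: x=-3 → posterior Inverse-Gamma(31/2, 1657/32)

k = 4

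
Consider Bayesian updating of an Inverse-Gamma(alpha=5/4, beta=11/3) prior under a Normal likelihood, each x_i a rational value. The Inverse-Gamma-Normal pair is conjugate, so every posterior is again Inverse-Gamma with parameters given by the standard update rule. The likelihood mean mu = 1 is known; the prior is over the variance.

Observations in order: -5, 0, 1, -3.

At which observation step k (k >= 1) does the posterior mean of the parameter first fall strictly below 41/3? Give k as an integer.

obs 1: x=-5 → posterior Inverse-Gamma(7/4, 65/3)
obs 2: x=0 → posterior Inverse-Gamma(9/4, 133/6)
obs 3: x=1 → posterior Inverse-Gamma(11/4, 133/6)
obs 4: x=-3 → posterior Inverse-Gamma(13/4, 181/6)

k = 3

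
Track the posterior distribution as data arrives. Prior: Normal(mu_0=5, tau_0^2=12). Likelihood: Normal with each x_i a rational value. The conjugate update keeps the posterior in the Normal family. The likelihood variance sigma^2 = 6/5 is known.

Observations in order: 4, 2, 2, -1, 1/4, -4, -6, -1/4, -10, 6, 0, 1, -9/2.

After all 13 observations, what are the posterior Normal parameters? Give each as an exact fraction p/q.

mu_0=-100/131, tau_0^2=12/131

obs 1: x=4 → posterior Normal(45/11, 12/11)
obs 2: x=2 → posterior Normal(65/21, 4/7)
obs 3: x=2 → posterior Normal(85/31, 12/31)
obs 4: x=-1 → posterior Normal(75/41, 12/41)
obs 5: x=1/4 → posterior Normal(155/102, 4/17)
obs 6: x=-4 → posterior Normal(75/122, 12/61)
obs 7: x=-6 → posterior Normal(-45/142, 12/71)
obs 8: x=-1/4 → posterior Normal(-25/81, 4/27)
obs 9: x=-10 → posterior Normal(-125/91, 12/91)
obs 10: x=6 → posterior Normal(-65/101, 12/101)
obs 11: x=0 → posterior Normal(-65/111, 4/37)
obs 12: x=1 → posterior Normal(-5/11, 12/121)
obs 13: x=-9/2 → posterior Normal(-100/131, 12/131)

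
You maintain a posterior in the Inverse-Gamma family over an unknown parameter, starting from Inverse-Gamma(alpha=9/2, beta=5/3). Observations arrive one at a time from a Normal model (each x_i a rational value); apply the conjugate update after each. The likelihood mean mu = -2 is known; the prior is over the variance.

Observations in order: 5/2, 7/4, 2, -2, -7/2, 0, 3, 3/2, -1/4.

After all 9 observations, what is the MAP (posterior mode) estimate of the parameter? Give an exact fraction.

obs 1: x=5/2 → posterior Inverse-Gamma(5, 283/24)
obs 2: x=7/4 → posterior Inverse-Gamma(11/2, 1807/96)
obs 3: x=2 → posterior Inverse-Gamma(6, 2575/96)
obs 4: x=-2 → posterior Inverse-Gamma(13/2, 2575/96)
obs 5: x=-7/2 → posterior Inverse-Gamma(7, 2683/96)
obs 6: x=0 → posterior Inverse-Gamma(15/2, 2875/96)
obs 7: x=3 → posterior Inverse-Gamma(8, 4075/96)
obs 8: x=3/2 → posterior Inverse-Gamma(17/2, 4663/96)
obs 9: x=-1/4 → posterior Inverse-Gamma(9, 2405/48)

481/96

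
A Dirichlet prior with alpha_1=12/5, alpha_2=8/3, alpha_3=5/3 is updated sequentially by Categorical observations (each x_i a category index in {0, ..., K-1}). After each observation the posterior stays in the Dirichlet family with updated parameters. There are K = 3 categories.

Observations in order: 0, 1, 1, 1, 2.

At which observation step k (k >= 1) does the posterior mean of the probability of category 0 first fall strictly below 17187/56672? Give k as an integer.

obs 1: x=0 → posterior Dirichlet(17/5, 8/3, 5/3)
obs 2: x=1 → posterior Dirichlet(17/5, 11/3, 5/3)
obs 3: x=1 → posterior Dirichlet(17/5, 14/3, 5/3)
obs 4: x=1 → posterior Dirichlet(17/5, 17/3, 5/3)
obs 5: x=2 → posterior Dirichlet(17/5, 17/3, 8/3)

k = 5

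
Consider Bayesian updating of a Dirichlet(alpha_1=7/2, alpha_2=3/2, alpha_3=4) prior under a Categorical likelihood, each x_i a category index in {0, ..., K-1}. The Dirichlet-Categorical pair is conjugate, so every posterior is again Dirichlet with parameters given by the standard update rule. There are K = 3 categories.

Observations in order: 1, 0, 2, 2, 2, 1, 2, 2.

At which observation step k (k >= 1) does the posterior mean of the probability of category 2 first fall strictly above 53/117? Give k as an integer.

obs 1: x=1 → posterior Dirichlet(7/2, 5/2, 4)
obs 2: x=0 → posterior Dirichlet(9/2, 5/2, 4)
obs 3: x=2 → posterior Dirichlet(9/2, 5/2, 5)
obs 4: x=2 → posterior Dirichlet(9/2, 5/2, 6)
obs 5: x=2 → posterior Dirichlet(9/2, 5/2, 7)
obs 6: x=1 → posterior Dirichlet(9/2, 7/2, 7)
obs 7: x=2 → posterior Dirichlet(9/2, 7/2, 8)
obs 8: x=2 → posterior Dirichlet(9/2, 7/2, 9)

k = 4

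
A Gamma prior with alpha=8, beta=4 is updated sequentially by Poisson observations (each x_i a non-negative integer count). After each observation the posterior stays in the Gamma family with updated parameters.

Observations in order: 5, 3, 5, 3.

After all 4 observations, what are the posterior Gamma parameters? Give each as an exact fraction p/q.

alpha=24, beta=8

obs 1: x=5 → posterior Gamma(13, 5)
obs 2: x=3 → posterior Gamma(16, 6)
obs 3: x=5 → posterior Gamma(21, 7)
obs 4: x=3 → posterior Gamma(24, 8)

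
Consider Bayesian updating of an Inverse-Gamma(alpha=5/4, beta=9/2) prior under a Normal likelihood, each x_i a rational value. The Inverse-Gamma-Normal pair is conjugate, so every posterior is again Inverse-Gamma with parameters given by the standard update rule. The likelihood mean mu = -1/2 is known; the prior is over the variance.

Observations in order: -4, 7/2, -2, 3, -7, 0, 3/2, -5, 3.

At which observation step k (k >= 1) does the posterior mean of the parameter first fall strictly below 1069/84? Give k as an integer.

obs 1: x=-4 → posterior Inverse-Gamma(7/4, 85/8)
obs 2: x=7/2 → posterior Inverse-Gamma(9/4, 149/8)
obs 3: x=-2 → posterior Inverse-Gamma(11/4, 79/4)
obs 4: x=3 → posterior Inverse-Gamma(13/4, 207/8)
obs 5: x=-7 → posterior Inverse-Gamma(15/4, 47)
obs 6: x=0 → posterior Inverse-Gamma(17/4, 377/8)
obs 7: x=3/2 → posterior Inverse-Gamma(19/4, 393/8)
obs 8: x=-5 → posterior Inverse-Gamma(21/4, 237/4)
obs 9: x=3 → posterior Inverse-Gamma(23/4, 523/8)

k = 3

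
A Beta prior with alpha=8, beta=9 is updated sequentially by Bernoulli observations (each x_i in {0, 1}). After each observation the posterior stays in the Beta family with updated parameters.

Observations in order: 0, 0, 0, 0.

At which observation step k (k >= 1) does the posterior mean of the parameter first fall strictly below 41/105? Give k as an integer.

k = 4

obs 1: x=0 → posterior Beta(8, 10)
obs 2: x=0 → posterior Beta(8, 11)
obs 3: x=0 → posterior Beta(8, 12)
obs 4: x=0 → posterior Beta(8, 13)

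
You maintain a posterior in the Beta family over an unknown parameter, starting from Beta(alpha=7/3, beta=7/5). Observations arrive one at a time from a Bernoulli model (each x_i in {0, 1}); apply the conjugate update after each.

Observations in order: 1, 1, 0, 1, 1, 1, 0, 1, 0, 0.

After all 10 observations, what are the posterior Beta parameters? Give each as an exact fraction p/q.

alpha=25/3, beta=27/5

obs 1: x=1 → posterior Beta(10/3, 7/5)
obs 2: x=1 → posterior Beta(13/3, 7/5)
obs 3: x=0 → posterior Beta(13/3, 12/5)
obs 4: x=1 → posterior Beta(16/3, 12/5)
obs 5: x=1 → posterior Beta(19/3, 12/5)
obs 6: x=1 → posterior Beta(22/3, 12/5)
obs 7: x=0 → posterior Beta(22/3, 17/5)
obs 8: x=1 → posterior Beta(25/3, 17/5)
obs 9: x=0 → posterior Beta(25/3, 22/5)
obs 10: x=0 → posterior Beta(25/3, 27/5)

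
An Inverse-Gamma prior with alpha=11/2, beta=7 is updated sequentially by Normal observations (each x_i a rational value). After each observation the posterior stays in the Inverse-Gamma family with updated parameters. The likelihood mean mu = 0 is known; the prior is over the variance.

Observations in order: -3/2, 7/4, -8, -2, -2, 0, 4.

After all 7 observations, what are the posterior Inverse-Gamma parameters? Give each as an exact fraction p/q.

obs 1: x=-3/2 → posterior Inverse-Gamma(6, 65/8)
obs 2: x=7/4 → posterior Inverse-Gamma(13/2, 309/32)
obs 3: x=-8 → posterior Inverse-Gamma(7, 1333/32)
obs 4: x=-2 → posterior Inverse-Gamma(15/2, 1397/32)
obs 5: x=-2 → posterior Inverse-Gamma(8, 1461/32)
obs 6: x=0 → posterior Inverse-Gamma(17/2, 1461/32)
obs 7: x=4 → posterior Inverse-Gamma(9, 1717/32)

alpha=9, beta=1717/32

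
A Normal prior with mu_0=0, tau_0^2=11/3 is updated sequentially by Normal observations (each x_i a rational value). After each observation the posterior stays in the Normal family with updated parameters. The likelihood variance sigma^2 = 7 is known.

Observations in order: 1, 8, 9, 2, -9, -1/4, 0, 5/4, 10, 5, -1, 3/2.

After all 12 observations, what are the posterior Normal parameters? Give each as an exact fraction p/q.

mu_0=605/306, tau_0^2=77/153

obs 1: x=1 → posterior Normal(11/32, 77/32)
obs 2: x=8 → posterior Normal(99/43, 77/43)
obs 3: x=9 → posterior Normal(11/3, 77/54)
obs 4: x=2 → posterior Normal(44/13, 77/65)
obs 5: x=-9 → posterior Normal(121/76, 77/76)
obs 6: x=-1/4 → posterior Normal(473/348, 77/87)
obs 7: x=0 → posterior Normal(473/392, 11/14)
obs 8: x=5/4 → posterior Normal(132/109, 77/109)
obs 9: x=10 → posterior Normal(121/60, 77/120)
obs 10: x=5 → posterior Normal(297/131, 77/131)
obs 11: x=-1 → posterior Normal(143/71, 77/142)
obs 12: x=3/2 → posterior Normal(605/306, 77/153)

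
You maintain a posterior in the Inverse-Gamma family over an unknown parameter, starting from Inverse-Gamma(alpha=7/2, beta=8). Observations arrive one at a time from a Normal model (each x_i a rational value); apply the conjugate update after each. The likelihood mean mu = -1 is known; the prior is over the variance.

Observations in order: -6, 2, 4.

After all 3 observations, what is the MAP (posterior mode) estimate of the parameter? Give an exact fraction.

obs 1: x=-6 → posterior Inverse-Gamma(4, 41/2)
obs 2: x=2 → posterior Inverse-Gamma(9/2, 25)
obs 3: x=4 → posterior Inverse-Gamma(5, 75/2)

25/4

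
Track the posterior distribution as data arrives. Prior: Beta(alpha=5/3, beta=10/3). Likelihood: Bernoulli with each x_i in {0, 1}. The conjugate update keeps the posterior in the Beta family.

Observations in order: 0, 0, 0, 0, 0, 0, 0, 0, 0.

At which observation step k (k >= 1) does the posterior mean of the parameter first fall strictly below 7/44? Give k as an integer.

k = 6

obs 1: x=0 → posterior Beta(5/3, 13/3)
obs 2: x=0 → posterior Beta(5/3, 16/3)
obs 3: x=0 → posterior Beta(5/3, 19/3)
obs 4: x=0 → posterior Beta(5/3, 22/3)
obs 5: x=0 → posterior Beta(5/3, 25/3)
obs 6: x=0 → posterior Beta(5/3, 28/3)
obs 7: x=0 → posterior Beta(5/3, 31/3)
obs 8: x=0 → posterior Beta(5/3, 34/3)
obs 9: x=0 → posterior Beta(5/3, 37/3)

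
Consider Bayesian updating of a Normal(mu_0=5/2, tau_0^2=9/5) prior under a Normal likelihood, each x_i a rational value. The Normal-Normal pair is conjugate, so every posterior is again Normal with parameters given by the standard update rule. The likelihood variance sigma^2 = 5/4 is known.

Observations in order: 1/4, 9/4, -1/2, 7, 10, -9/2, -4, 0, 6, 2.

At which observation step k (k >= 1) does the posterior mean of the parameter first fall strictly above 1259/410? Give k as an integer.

k = 5

obs 1: x=1/4 → posterior Normal(143/122, 45/61)
obs 2: x=9/4 → posterior Normal(305/194, 45/97)
obs 3: x=-1/2 → posterior Normal(269/266, 45/133)
obs 4: x=7 → posterior Normal(773/338, 45/169)
obs 5: x=10 → posterior Normal(1493/410, 9/41)
obs 6: x=-9/2 → posterior Normal(1169/482, 45/241)
obs 7: x=-4 → posterior Normal(881/554, 45/277)
obs 8: x=0 → posterior Normal(881/626, 45/313)
obs 9: x=6 → posterior Normal(1313/698, 45/349)
obs 10: x=2 → posterior Normal(1457/770, 9/77)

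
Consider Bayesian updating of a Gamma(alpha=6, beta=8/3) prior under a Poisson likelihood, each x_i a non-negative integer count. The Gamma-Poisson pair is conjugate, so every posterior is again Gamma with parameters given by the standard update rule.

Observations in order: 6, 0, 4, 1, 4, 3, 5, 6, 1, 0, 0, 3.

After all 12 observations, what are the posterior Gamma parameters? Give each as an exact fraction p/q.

obs 1: x=6 → posterior Gamma(12, 11/3)
obs 2: x=0 → posterior Gamma(12, 14/3)
obs 3: x=4 → posterior Gamma(16, 17/3)
obs 4: x=1 → posterior Gamma(17, 20/3)
obs 5: x=4 → posterior Gamma(21, 23/3)
obs 6: x=3 → posterior Gamma(24, 26/3)
obs 7: x=5 → posterior Gamma(29, 29/3)
obs 8: x=6 → posterior Gamma(35, 32/3)
obs 9: x=1 → posterior Gamma(36, 35/3)
obs 10: x=0 → posterior Gamma(36, 38/3)
obs 11: x=0 → posterior Gamma(36, 41/3)
obs 12: x=3 → posterior Gamma(39, 44/3)

alpha=39, beta=44/3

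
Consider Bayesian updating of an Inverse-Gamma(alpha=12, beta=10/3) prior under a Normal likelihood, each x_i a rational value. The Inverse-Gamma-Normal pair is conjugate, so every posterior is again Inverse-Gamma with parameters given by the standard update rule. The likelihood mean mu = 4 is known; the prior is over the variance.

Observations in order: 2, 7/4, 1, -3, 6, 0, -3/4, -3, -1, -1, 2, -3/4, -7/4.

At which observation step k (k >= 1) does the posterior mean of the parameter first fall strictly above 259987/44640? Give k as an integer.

obs 1: x=2 → posterior Inverse-Gamma(25/2, 16/3)
obs 2: x=7/4 → posterior Inverse-Gamma(13, 755/96)
obs 3: x=1 → posterior Inverse-Gamma(27/2, 1187/96)
obs 4: x=-3 → posterior Inverse-Gamma(14, 3539/96)
obs 5: x=6 → posterior Inverse-Gamma(29/2, 3731/96)
obs 6: x=0 → posterior Inverse-Gamma(15, 4499/96)
obs 7: x=-3/4 → posterior Inverse-Gamma(31/2, 2791/48)
obs 8: x=-3 → posterior Inverse-Gamma(16, 3967/48)
obs 9: x=-1 → posterior Inverse-Gamma(33/2, 4567/48)
obs 10: x=-1 → posterior Inverse-Gamma(17, 5167/48)
obs 11: x=2 → posterior Inverse-Gamma(35/2, 5263/48)
obs 12: x=-3/4 → posterior Inverse-Gamma(18, 11609/96)
obs 13: x=-7/4 → posterior Inverse-Gamma(37/2, 3299/24)

k = 9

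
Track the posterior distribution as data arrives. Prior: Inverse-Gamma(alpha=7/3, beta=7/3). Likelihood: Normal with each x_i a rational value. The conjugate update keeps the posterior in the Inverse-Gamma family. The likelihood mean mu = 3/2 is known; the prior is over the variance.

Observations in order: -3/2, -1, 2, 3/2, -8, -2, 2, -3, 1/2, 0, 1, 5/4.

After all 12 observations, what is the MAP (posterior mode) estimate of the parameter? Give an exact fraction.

7043/896

obs 1: x=-3/2 → posterior Inverse-Gamma(17/6, 41/6)
obs 2: x=-1 → posterior Inverse-Gamma(10/3, 239/24)
obs 3: x=2 → posterior Inverse-Gamma(23/6, 121/12)
obs 4: x=3/2 → posterior Inverse-Gamma(13/3, 121/12)
obs 5: x=-8 → posterior Inverse-Gamma(29/6, 1325/24)
obs 6: x=-2 → posterior Inverse-Gamma(16/3, 184/3)
obs 7: x=2 → posterior Inverse-Gamma(35/6, 1475/24)
obs 8: x=-3 → posterior Inverse-Gamma(19/3, 859/12)
obs 9: x=1/2 → posterior Inverse-Gamma(41/6, 865/12)
obs 10: x=0 → posterior Inverse-Gamma(22/3, 1757/24)
obs 11: x=1 → posterior Inverse-Gamma(47/6, 220/3)
obs 12: x=5/4 → posterior Inverse-Gamma(25/3, 7043/96)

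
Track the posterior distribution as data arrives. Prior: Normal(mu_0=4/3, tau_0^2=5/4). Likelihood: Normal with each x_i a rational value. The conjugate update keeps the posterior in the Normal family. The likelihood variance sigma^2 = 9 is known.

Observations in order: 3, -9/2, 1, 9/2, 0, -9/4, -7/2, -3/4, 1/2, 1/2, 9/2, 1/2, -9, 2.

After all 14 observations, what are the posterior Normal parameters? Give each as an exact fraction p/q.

mu_0=61/212, tau_0^2=45/106

obs 1: x=3 → posterior Normal(63/41, 45/41)
obs 2: x=-9/2 → posterior Normal(81/92, 45/46)
obs 3: x=1 → posterior Normal(91/102, 15/17)
obs 4: x=9/2 → posterior Normal(17/14, 45/56)
obs 5: x=0 → posterior Normal(68/61, 45/61)
obs 6: x=-9/4 → posterior Normal(227/264, 15/22)
obs 7: x=-7/2 → posterior Normal(157/284, 45/71)
obs 8: x=-3/4 → posterior Normal(71/152, 45/76)
obs 9: x=1/2 → posterior Normal(38/81, 5/9)
obs 10: x=1/2 → posterior Normal(81/172, 45/86)
obs 11: x=9/2 → posterior Normal(9/13, 45/91)
obs 12: x=1/2 → posterior Normal(131/192, 15/32)
obs 13: x=-9 → posterior Normal(41/202, 45/101)
obs 14: x=2 → posterior Normal(61/212, 45/106)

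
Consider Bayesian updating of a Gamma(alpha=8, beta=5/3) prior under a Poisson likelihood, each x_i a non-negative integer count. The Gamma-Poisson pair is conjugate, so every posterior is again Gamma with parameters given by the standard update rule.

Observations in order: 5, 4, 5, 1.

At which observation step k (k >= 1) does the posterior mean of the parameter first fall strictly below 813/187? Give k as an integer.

obs 1: x=5 → posterior Gamma(13, 8/3)
obs 2: x=4 → posterior Gamma(17, 11/3)
obs 3: x=5 → posterior Gamma(22, 14/3)
obs 4: x=1 → posterior Gamma(23, 17/3)

k = 4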